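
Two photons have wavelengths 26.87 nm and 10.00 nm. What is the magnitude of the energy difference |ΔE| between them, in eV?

77.8 eV

Using E = hc/λ: E₁ = 7.3928e-18 J, E₂ = 1.9864e-17 J.
|ΔE| = |7.3928e-18 − 1.9864e-17| = 1.25e-17 J = 77.8 eV.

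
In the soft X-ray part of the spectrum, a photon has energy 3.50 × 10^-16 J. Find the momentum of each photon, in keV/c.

2.18 keV/c

Apply p = E/c: p = 1.167 × 10^-24 kg·m/s.
Converting to keV/c: p = 2.185 keV/c ≈ 2.18 keV/c.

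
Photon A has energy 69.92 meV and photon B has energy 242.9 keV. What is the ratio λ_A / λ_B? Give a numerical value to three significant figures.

3.47·10^6

λ_A = 1.773·10^-5 m (from energy = 69.92 meV, via λ = hc/E).
λ_B = 5.104·10^-12 m (from energy = 242.9 keV, via λ = hc/E).
Ratio = 1.773·10^-5 / 5.104·10^-12 = 3.47·10^6.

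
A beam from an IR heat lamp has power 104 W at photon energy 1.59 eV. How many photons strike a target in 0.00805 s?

3.29e18 photons

Total energy: E_total = P·t = 104 × 0.00805 = 0.8372 J.
Per-photon energy: E = 2.547e-19 J.
N = E_total / E_photon = 3.29e18.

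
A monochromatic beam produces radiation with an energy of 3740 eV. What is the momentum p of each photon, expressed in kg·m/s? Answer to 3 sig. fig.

Use c = 2.99792458e8 m/s, 1 eV = 1.602176634e-19 J.
Convert to SI: E = 3740 eV = 5.9921e-16 J.
Since p = E/c for a photon, p = 1.999e-24 kg·m/s.
So p ≈ 2.00e-24 kg·m/s.

2.00e-24 kg·m/s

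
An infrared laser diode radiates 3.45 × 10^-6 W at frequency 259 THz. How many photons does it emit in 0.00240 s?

4.82 × 10^10 photons

Total energy: E_total = P·t = 3.45 × 10^-6 × 0.00240 = 8.280 × 10^-9 J.
Per-photon energy: E = 1.716 × 10^-19 J.
N = E_total / E_photon = 4.82 × 10^10.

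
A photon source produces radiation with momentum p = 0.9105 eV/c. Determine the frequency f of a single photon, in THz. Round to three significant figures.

In SI units: p = 0.9105 eV/c = 4.8660e-28 kg·m/s.
The photon relation is f = pc/h, giving f = 2.202e14 Hz.
Converting to THz: f = 220.2 THz ≈ 220 THz.

220 THz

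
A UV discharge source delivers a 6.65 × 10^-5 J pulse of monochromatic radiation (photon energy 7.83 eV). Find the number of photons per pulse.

5.30 × 10^13 photons

Per-photon energy: E = 1.255 × 10^-18 J (from energy = 7.83 eV).
N = E_total / E_photon = 6.65 × 10^-5 J / 1.255 × 10^-18 J = 5.30 × 10^13.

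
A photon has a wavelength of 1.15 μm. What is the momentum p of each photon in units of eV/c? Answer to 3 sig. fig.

1.08 eV/c

Take h = 6.62607015 × 10^-34 J·s, c = 2.99792458 × 10^8 m/s, 1 eV = 1.602176634 × 10^-19 J.
Convert to SI: λ = 1.15 μm = 1.15 × 10^-6 m.
The photon relation is p = h/λ, giving p = 5.762 × 10^-28 kg·m/s.
Converting to eV/c: p = 1.078 eV/c ≈ 1.08 eV/c.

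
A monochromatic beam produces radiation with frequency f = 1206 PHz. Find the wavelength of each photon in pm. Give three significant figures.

249 pm

Take c = 2.99792458 × 10^8 m/s.
First convert: f = 1206 PHz = 1.206 × 10^18 Hz.
Apply λ = c/f: λ = 2.486 × 10^-10 m.
Converting to pm: λ = 248.6 pm ≈ 249 pm.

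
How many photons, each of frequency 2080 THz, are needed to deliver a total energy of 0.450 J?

3.27 × 10^17 photons

Per-photon energy: E = 1.378 × 10^-18 J (from frequency = 2080 THz).
N = E_total / E_photon = 0.450 J / 1.378 × 10^-18 J = 3.27 × 10^17.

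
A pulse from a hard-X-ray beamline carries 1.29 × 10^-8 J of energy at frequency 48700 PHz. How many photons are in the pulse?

Per-photon energy: E = 3.227 × 10^-14 J (from frequency = 48700 PHz).
N = E_total / E_photon = 1.29 × 10^-8 J / 3.227 × 10^-14 J = 4.00 × 10^5.

4.00 × 10^5 photons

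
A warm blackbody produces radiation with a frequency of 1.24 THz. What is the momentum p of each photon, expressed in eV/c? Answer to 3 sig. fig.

(h = 6.62607015 × 10^-34 J·s, c = 2.99792458 × 10^8 m/s, 1 eV = 1.602176634 × 10^-19 J.)
Convert to SI: f = 1.24 THz = 1.24 × 10^12 Hz.
The photon relation is p = hf/c, giving p = 2.741 × 10^-30 kg·m/s.
Converting to eV/c: p = 0.005128 eV/c ≈ 5.13 × 10^-3 eV/c.

5.13 × 10^-3 eV/c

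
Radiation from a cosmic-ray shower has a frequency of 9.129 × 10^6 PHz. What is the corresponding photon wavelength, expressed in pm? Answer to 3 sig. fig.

0.0328 pm

In SI units: f = 9.129 × 10^6 PHz = 9.129 × 10^21 Hz.
For a photon λ = c/f, so λ = 3.284 × 10^-14 m.
Converting to pm: λ = 0.03284 pm ≈ 0.0328 pm.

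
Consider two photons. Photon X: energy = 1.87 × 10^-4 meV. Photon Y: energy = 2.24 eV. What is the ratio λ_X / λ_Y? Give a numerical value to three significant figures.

1.20 × 10^7

λ_X = 6.630 m (from energy = 1.87 × 10^-4 meV, via λ = hc/E).
λ_Y = 5.535 × 10^-7 m (from energy = 2.24 eV, via λ = hc/E).
Ratio = 6.630 / 5.535 × 10^-7 = 1.20 × 10^7.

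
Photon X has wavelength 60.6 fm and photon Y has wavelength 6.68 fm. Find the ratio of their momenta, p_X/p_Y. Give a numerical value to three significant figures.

p_X = 1.093 × 10^-20 kg·m/s (from wavelength = 60.6 fm, via p = h/λ).
p_Y = 9.919 × 10^-20 kg·m/s (from wavelength = 6.68 fm, via p = h/λ).
Ratio = 1.093 × 10^-20 / 9.919 × 10^-20 = 0.110.

0.110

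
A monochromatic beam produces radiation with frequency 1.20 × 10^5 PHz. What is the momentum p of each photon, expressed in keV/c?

Convert to SI: f = 1.20 × 10^5 PHz = 1.20 × 10^20 Hz.
Apply p = hf/c: p = 2.652 × 10^-22 kg·m/s.
Converting to keV/c: p = 496.3 keV/c ≈ 496 keV/c.

496 keV/c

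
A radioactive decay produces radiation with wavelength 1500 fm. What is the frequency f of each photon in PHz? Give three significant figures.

In SI units: λ = 1500 fm = 1.5e-12 m.
The photon relation is f = c/λ, giving f = 1.999e20 Hz.
Converting to PHz: f = 199900 PHz ≈ 2.00e5 PHz.

2.00e5 PHz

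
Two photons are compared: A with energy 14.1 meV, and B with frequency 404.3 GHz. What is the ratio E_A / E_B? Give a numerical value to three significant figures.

8.43

E_A = 2.259 × 10^-21 J (from energy = 14.1 meV, via E given directly).
E_B = 2.679 × 10^-22 J (from frequency = 404.3 GHz, via E = hf).
Ratio = 2.259 × 10^-21 / 2.679 × 10^-22 = 8.43.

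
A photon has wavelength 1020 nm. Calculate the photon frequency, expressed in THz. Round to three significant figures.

294 THz

Convert to SI: λ = 1020 nm = 1.02 × 10^-6 m.
For a photon f = c/λ, so f = 2.939 × 10^14 Hz.
Converting to THz: f = 293.9 THz ≈ 294 THz.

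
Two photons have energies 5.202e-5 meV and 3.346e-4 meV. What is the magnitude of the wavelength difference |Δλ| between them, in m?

Using λ = hc/E: λ₁ = 23.834 m, λ₂ = 3.7054 m.
|Δλ| = |23.834 − 3.7054| = 20.1 m.

20.1 m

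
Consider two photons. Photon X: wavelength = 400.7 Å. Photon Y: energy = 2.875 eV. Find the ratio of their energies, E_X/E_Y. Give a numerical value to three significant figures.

E_X = 4.957 × 10^-18 J (from wavelength = 400.7 Å, via E = hc/λ).
E_Y = 4.606 × 10^-19 J (from energy = 2.875 eV, via E given directly).
Ratio = 4.957 × 10^-18 / 4.606 × 10^-19 = 10.8.

10.8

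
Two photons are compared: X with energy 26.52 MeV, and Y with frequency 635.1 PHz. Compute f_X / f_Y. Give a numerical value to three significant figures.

f_X = 6.413e21 Hz (from energy = 26.52 MeV, via f = E/h).
f_Y = 6.351e17 Hz (from frequency = 635.1 PHz, via f given directly).
Ratio = 6.413e21 / 6.351e17 = 1.01e4.

1.01e4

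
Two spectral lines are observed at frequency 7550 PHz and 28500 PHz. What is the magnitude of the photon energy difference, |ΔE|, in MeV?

Using E = hf: E₁ = 5.003·10^-15 J, E₂ = 1.888·10^-14 J.
|ΔE| = |5.003·10^-15 − 1.888·10^-14| = 1.39·10^-14 J = 0.0866 MeV.

0.0866 MeV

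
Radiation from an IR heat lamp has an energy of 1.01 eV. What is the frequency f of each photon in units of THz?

In SI units: E = 1.01 eV = 1.6182 × 10^-19 J.
For a photon f = E/h, so f = 2.442 × 10^14 Hz.
Converting to THz: f = 244.2 THz ≈ 244 THz.

244 THz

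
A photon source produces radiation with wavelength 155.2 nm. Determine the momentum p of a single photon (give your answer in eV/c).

Use h = 6.62607015e-34 J·s, c = 2.99792458e8 m/s, 1 eV = 1.602176634e-19 J.
First convert: λ = 155.2 nm = 1.552e-7 m.
Since p = h/λ for a photon, p = 4.269e-27 kg·m/s.
Converting to eV/c: p = 7.989 eV/c ≈ 7.99 eV/c.

7.99 eV/c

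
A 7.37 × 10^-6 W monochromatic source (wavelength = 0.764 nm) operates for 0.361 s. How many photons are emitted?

Total energy: E_total = P·t = 7.37 × 10^-6 × 0.361 = 2.661 × 10^-6 J.
Per-photon energy: E = 2.600 × 10^-16 J.
N = E_total / E_photon = 1.02 × 10^10.

1.02 × 10^10 photons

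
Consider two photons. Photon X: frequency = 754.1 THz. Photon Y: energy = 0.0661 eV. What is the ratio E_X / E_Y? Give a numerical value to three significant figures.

47.2

E_X = 4.997e-19 J (from frequency = 754.1 THz, via E = hf).
E_Y = 1.059e-20 J (from energy = 0.0661 eV, via E given directly).
Ratio = 4.997e-19 / 1.059e-20 = 47.2.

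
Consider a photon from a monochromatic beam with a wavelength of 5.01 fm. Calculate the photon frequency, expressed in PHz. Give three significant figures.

5.98·10^7 PHz

Use c = 2.99792458·10^8 m/s.
Convert to SI: λ = 5.01 fm = 5.01·10^-15 m.
The photon relation is f = c/λ, giving f = 5.984·10^22 Hz.
Converting to PHz: f = 5.984·10^7 PHz ≈ 5.98·10^7 PHz.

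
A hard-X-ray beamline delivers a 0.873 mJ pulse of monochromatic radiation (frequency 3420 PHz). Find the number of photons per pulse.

3.85e11 photons

Per-photon energy: E = 2.266e-15 J (from frequency = 3420 PHz).
N = E_total / E_photon = 8.73e-4 J / 2.266e-15 J = 3.85e11.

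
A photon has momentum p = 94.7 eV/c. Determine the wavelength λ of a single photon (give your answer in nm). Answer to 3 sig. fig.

In SI units: p = 94.7 eV/c = 5.0610 × 10^-26 kg·m/s.
Since λ = h/p for a photon, λ = 1.309 × 10^-8 m.
Converting to nm: λ = 13.09 nm ≈ 13.1 nm.

13.1 nm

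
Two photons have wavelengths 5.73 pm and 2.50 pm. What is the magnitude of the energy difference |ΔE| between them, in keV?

280 keV

Using E = hc/λ: E₁ = 3.467 × 10^-14 J, E₂ = 7.946 × 10^-14 J.
|ΔE| = |3.467 × 10^-14 − 7.946 × 10^-14| = 4.48 × 10^-14 J = 280 keV.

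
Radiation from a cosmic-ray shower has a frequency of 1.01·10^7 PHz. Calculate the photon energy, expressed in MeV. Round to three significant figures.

(h = 6.62607015·10^-34 J·s, 1 eV = 1.602176634·10^-19 J.)
Convert to SI: f = 1.01·10^7 PHz = 1.01·10^22 Hz.
Since E = hf for a photon, E = 6.692·10^-12 J.
Converting to MeV: E = 41.77 MeV ≈ 41.8 MeV.

41.8 MeV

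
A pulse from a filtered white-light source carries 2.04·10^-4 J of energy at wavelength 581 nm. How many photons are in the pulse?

Per-photon energy: E = 3.419·10^-19 J (from wavelength = 581 nm).
N = E_total / E_photon = 2.04·10^-4 J / 3.419·10^-19 J = 5.97·10^14.

5.97·10^14 photons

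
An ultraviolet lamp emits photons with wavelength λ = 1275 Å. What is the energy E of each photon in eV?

9.72 eV

Take h = 6.62607015·10^-34 J·s, c = 2.99792458·10^8 m/s, 1 eV = 1.602176634·10^-19 J.
In SI units: λ = 1275 Å = 1.275·10^-7 m.
The photon relation is E = hc/λ, giving E = 1.558·10^-18 J.
Converting to eV: E = 9.724 eV ≈ 9.72 eV.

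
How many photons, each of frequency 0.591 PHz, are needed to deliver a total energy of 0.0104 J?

Per-photon energy: E = 3.916 × 10^-19 J (from frequency = 0.591 PHz).
N = E_total / E_photon = 0.0104 J / 3.916 × 10^-19 J = 2.66 × 10^16.

2.66 × 10^16 photons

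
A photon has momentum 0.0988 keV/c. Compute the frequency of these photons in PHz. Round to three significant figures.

First convert: p = 0.0988 keV/c = 5.2802 × 10^-26 kg·m/s.
For a photon f = pc/h, so f = 2.389 × 10^16 Hz.
Converting to PHz: f = 23.89 PHz ≈ 23.9 PHz.

23.9 PHz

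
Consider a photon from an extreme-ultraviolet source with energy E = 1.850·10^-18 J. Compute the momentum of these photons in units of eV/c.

11.5 eV/c

Since p = E/c for a photon, p = 6.171·10^-27 kg·m/s.
Converting to eV/c: p = 11.55 eV/c ≈ 11.5 eV/c.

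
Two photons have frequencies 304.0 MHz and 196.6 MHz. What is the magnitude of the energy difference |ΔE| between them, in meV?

4.44e-4 meV

Using E = hf: E₁ = 2.0143e-25 J, E₂ = 1.3027e-25 J.
|ΔE| = |2.0143e-25 − 1.3027e-25| = 7.12e-26 J = 4.44e-4 meV.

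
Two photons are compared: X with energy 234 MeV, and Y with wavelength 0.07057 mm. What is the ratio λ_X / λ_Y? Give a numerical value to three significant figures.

λ_X = 5.298 × 10^-15 m (from energy = 234 MeV, via λ = hc/E).
λ_Y = 7.057 × 10^-5 m (from wavelength = 0.07057 mm, via λ given directly).
Ratio = 5.298 × 10^-15 / 7.057 × 10^-5 = 7.51 × 10^-11.

7.51 × 10^-11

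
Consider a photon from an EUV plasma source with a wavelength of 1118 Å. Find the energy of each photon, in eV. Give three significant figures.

11.1 eV

Convert to SI: λ = 1118 Å = 1.118e-7 m.
For a photon E = hc/λ, so E = 1.777e-18 J.
Converting to eV: E = 11.09 eV ≈ 11.1 eV.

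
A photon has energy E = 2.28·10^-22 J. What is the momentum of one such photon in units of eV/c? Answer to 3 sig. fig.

1.42·10^-3 eV/c

For a photon p = E/c, so p = 7.605·10^-31 kg·m/s.
Converting to eV/c: p = 0.001423 eV/c ≈ 1.42·10^-3 eV/c.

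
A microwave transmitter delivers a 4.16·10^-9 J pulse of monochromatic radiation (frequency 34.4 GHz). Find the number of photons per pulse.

1.83·10^14 photons

Per-photon energy: E = 2.279·10^-23 J (from frequency = 34.4 GHz).
N = E_total / E_photon = 4.16·10^-9 J / 2.279·10^-23 J = 1.83·10^14.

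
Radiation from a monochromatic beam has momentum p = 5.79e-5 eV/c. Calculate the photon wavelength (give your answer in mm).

21.4 mm

First convert: p = 5.79e-5 eV/c = 3.0943e-32 kg·m/s.
Since λ = h/p for a photon, λ = 0.02141 m.
Converting to mm: λ = 21.41 mm ≈ 21.4 mm.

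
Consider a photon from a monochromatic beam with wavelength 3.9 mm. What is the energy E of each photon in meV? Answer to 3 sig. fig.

0.318 meV

(h = 6.62607015e-34 J·s, c = 2.99792458e8 m/s, 1 eV = 1.602176634e-19 J.)
First convert: λ = 3.9 mm = 0.0039 m.
For a photon E = hc/λ, so E = 5.093e-23 J.
Converting to meV: E = 0.3179 meV ≈ 0.318 meV.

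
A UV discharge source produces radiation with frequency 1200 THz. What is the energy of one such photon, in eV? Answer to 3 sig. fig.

4.96 eV

First convert: f = 1200 THz = 1.2e15 Hz.
Since E = hf for a photon, E = 7.951e-19 J.
Converting to eV: E = 4.963 eV ≈ 4.96 eV.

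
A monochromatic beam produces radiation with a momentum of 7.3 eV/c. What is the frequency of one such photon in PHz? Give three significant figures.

Use h = 6.62607015 × 10^-34 J·s, c = 2.99792458 × 10^8 m/s, 1 eV = 1.602176634 × 10^-19 J.
First convert: p = 7.3 eV/c = 3.9013 × 10^-27 kg·m/s.
For a photon f = pc/h, so f = 1.765 × 10^15 Hz.
Converting to PHz: f = 1.765 PHz ≈ 1.77 PHz.

1.77 PHz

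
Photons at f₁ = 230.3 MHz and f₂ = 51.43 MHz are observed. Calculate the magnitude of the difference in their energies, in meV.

7.40 × 10^-4 meV

Using E = hf: E₁ = 1.5260 × 10^-25 J, E₂ = 3.4078 × 10^-26 J.
|ΔE| = |1.5260 × 10^-25 − 3.4078 × 10^-26| = 1.19 × 10^-25 J = 7.40 × 10^-4 meV.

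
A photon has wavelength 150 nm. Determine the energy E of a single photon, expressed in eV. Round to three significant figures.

In SI units: λ = 150 nm = 1.5 × 10^-7 m.
For a photon E = hc/λ, so E = 1.324 × 10^-18 J.
Converting to eV: E = 8.266 eV ≈ 8.27 eV.

8.27 eV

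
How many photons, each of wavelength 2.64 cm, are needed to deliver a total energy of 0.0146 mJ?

1.94 × 10^18 photons

Per-photon energy: E = 7.524 × 10^-24 J (from wavelength = 2.64 cm).
N = E_total / E_photon = 1.46 × 10^-5 J / 7.524 × 10^-24 J = 1.94 × 10^18.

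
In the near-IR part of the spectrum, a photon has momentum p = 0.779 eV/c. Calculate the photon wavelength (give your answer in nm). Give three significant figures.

Take h = 6.62607015·10^-34 J·s, c = 2.99792458·10^8 m/s, 1 eV = 1.602176634·10^-19 J.
In SI units: p = 0.779 eV/c = 4.1632·10^-28 kg·m/s.
Apply λ = h/p: λ = 1.592·10^-6 m.
Converting to nm: λ = 1592 nm ≈ 1590 nm.

1590 nm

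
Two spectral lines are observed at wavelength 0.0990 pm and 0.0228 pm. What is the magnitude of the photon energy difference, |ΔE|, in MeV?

41.9 MeV

Using E = hc/λ: E₁ = 2.007 × 10^-12 J, E₂ = 8.712 × 10^-12 J.
|ΔE| = |2.007 × 10^-12 − 8.712 × 10^-12| = 6.71 × 10^-12 J = 41.9 MeV.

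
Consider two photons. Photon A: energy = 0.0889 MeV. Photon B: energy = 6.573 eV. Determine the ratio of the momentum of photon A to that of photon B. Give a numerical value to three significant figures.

p_A = 4.751e-23 kg·m/s (from energy = 0.0889 MeV, via p = E/c).
p_B = 3.513e-27 kg·m/s (from energy = 6.573 eV, via p = E/c).
Ratio = 4.751e-23 / 3.513e-27 = 1.35e4.

1.35e4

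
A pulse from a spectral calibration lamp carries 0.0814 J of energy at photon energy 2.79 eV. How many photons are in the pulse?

Per-photon energy: E = 4.470e-19 J (from energy = 2.79 eV).
N = E_total / E_photon = 0.0814 J / 4.470e-19 J = 1.82e17.

1.82e17 photons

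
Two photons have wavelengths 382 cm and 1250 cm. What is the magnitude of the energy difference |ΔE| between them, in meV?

Using E = hc/λ: E₁ = 5.200e-26 J, E₂ = 1.589e-26 J.
|ΔE| = |5.200e-26 − 1.589e-26| = 3.61e-26 J = 2.25e-4 meV.

2.25e-4 meV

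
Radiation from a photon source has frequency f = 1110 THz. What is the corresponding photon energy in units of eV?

4.59 eV

Use h = 6.62607015 × 10^-34 J·s, 1 eV = 1.602176634 × 10^-19 J.
In SI units: f = 1110 THz = 1.11 × 10^15 Hz.
Apply E = hf: E = 7.355 × 10^-19 J.
Converting to eV: E = 4.591 eV ≈ 4.59 eV.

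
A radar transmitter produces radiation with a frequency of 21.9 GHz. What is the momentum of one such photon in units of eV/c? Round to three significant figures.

9.06 × 10^-5 eV/c

(h = 6.62607015 × 10^-34 J·s, c = 2.99792458 × 10^8 m/s, 1 eV = 1.602176634 × 10^-19 J.)
Convert to SI: f = 21.9 GHz = 2.19 × 10^10 Hz.
For a photon p = hf/c, so p = 4.840 × 10^-32 kg·m/s.
Converting to eV/c: p = 9.057 × 10^-5 eV/c ≈ 9.06 × 10^-5 eV/c.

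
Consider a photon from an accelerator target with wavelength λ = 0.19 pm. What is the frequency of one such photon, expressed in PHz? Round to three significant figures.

In SI units: λ = 0.19 pm = 1.9·10^-13 m.
The photon relation is f = c/λ, giving f = 1.578·10^21 Hz.
Converting to PHz: f = 1.578·10^6 PHz ≈ 1.58·10^6 PHz.

1.58·10^6 PHz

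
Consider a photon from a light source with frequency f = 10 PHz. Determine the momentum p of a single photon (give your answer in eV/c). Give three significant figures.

(h = 6.62607015e-34 J·s, c = 2.99792458e8 m/s, 1 eV = 1.602176634e-19 J.)
In SI units: f = 10 PHz = 1.0e16 Hz.
Since p = hf/c for a photon, p = 2.210e-26 kg·m/s.
Converting to eV/c: p = 41.36 eV/c ≈ 41.4 eV/c.

41.4 eV/c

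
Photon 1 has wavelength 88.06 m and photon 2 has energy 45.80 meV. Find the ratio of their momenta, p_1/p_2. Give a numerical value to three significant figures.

3.07e-7

p_1 = 7.524e-36 kg·m/s (from wavelength = 88.06 m, via p = h/λ).
p_2 = 2.448e-29 kg·m/s (from energy = 45.80 meV, via p = E/c).
Ratio = 7.524e-36 / 2.448e-29 = 3.07e-7.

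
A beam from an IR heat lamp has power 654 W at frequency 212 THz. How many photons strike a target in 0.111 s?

5.17 × 10^20 photons

Total energy: E_total = P·t = 654 × 0.111 = 72.59 J.
Per-photon energy: E = 1.405 × 10^-19 J.
N = E_total / E_photon = 5.17 × 10^20.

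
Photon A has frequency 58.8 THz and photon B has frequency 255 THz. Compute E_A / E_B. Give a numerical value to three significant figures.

E_A = 3.896 × 10^-20 J (from frequency = 58.8 THz, via E = hf).
E_B = 1.690 × 10^-19 J (from frequency = 255 THz, via E = hf).
Ratio = 3.896 × 10^-20 / 1.690 × 10^-19 = 0.231.

0.231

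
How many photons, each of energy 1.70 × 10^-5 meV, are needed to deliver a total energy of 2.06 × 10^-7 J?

Per-photon energy: E = 2.724 × 10^-27 J (from energy = 1.70 × 10^-5 meV).
N = E_total / E_photon = 2.06 × 10^-7 J / 2.724 × 10^-27 J = 7.56 × 10^19.

7.56 × 10^19 photons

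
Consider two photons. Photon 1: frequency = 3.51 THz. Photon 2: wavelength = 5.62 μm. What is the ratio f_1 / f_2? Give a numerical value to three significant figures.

f_1 = 3.510 × 10^12 Hz (from frequency = 3.51 THz, via f given directly).
f_2 = 5.334 × 10^13 Hz (from wavelength = 5.62 μm, via f = c/λ).
Ratio = 3.510 × 10^12 / 5.334 × 10^13 = 0.0658.

0.0658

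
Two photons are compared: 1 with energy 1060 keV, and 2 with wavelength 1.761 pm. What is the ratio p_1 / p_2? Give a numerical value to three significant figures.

1.51

p_1 = 5.665 × 10^-22 kg·m/s (from energy = 1060 keV, via p = E/c).
p_2 = 3.763 × 10^-22 kg·m/s (from wavelength = 1.761 pm, via p = h/λ).
Ratio = 5.665 × 10^-22 / 3.763 × 10^-22 = 1.51.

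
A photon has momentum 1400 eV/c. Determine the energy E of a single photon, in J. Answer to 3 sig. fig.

2.24e-16 J

In SI units: p = 1400 eV/c = 7.4820e-25 kg·m/s.
Since E = pc for a photon, E = 2.243e-16 J.
So E ≈ 2.24e-16 J.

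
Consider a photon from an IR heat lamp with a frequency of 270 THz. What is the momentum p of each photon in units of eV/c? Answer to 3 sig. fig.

Use h = 6.62607015e-34 J·s, c = 2.99792458e8 m/s, 1 eV = 1.602176634e-19 J.
In SI units: f = 270 THz = 2.7e14 Hz.
For a photon p = hf/c, so p = 5.968e-28 kg·m/s.
Converting to eV/c: p = 1.117 eV/c ≈ 1.12 eV/c.

1.12 eV/c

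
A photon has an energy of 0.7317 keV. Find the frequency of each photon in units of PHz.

177 PHz

First convert: E = 0.7317 keV = 1.1723e-16 J.
For a photon f = E/h, so f = 1.769e17 Hz.
Converting to PHz: f = 176.9 PHz ≈ 177 PHz.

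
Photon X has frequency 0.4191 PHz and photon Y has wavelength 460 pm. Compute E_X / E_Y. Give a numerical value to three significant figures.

6.43 × 10^-4

E_X = 2.777 × 10^-19 J (from frequency = 0.4191 PHz, via E = hf).
E_Y = 4.318 × 10^-16 J (from wavelength = 460 pm, via E = hc/λ).
Ratio = 2.777 × 10^-19 / 4.318 × 10^-16 = 6.43 × 10^-4.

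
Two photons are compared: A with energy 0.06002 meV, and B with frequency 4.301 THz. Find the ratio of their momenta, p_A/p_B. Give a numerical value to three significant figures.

p_A = 3.208 × 10^-32 kg·m/s (from energy = 0.06002 meV, via p = E/c).
p_B = 9.506 × 10^-30 kg·m/s (from frequency = 4.301 THz, via p = hf/c).
Ratio = 3.208 × 10^-32 / 9.506 × 10^-30 = 3.37 × 10^-3.

3.37 × 10^-3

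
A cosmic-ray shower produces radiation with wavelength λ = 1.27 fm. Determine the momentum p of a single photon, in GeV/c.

0.976 GeV/c

(h = 6.62607015·10^-34 J·s, c = 2.99792458·10^8 m/s, 1 eV = 1.602176634·10^-19 J.)
In SI units: λ = 1.27 fm = 1.27·10^-15 m.
For a photon p = h/λ, so p = 5.217·10^-19 kg·m/s.
Converting to GeV/c: p = 0.9763 GeV/c ≈ 0.976 GeV/c.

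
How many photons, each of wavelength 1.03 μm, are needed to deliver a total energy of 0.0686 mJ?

3.56e14 photons

Per-photon energy: E = 1.929e-19 J (from wavelength = 1.03 μm).
N = E_total / E_photon = 6.86e-5 J / 1.929e-19 J = 3.56e14.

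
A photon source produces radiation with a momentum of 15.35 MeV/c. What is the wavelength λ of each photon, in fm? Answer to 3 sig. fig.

First convert: p = 15.35 MeV/c = 8.2035e-21 kg·m/s.
For a photon λ = h/p, so λ = 8.077e-14 m.
Converting to fm: λ = 80.77 fm ≈ 80.8 fm.

80.8 fm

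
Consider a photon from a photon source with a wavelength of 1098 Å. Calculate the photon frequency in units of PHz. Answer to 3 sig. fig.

2.73 PHz

Take c = 2.99792458e8 m/s.
Convert to SI: λ = 1098 Å = 1.098e-7 m.
The photon relation is f = c/λ, giving f = 2.730e15 Hz.
Converting to PHz: f = 2.730 PHz ≈ 2.73 PHz.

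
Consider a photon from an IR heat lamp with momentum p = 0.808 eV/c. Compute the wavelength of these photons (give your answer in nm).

First convert: p = 0.808 eV/c = 4.3182 × 10^-28 kg·m/s.
Apply λ = h/p: λ = 1.534 × 10^-6 m.
Converting to nm: λ = 1534 nm ≈ 1530 nm.

1530 nm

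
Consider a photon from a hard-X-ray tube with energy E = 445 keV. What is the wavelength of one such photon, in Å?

(h = 6.62607015 × 10^-34 J·s, c = 2.99792458 × 10^8 m/s, 1 eV = 1.602176634 × 10^-19 J.)
First convert: E = 445 keV = 7.1297 × 10^-14 J.
The photon relation is λ = hc/E, giving λ = 2.786 × 10^-12 m.
Converting to Å: λ = 0.02786 Å ≈ 0.0279 Å.

0.0279 Å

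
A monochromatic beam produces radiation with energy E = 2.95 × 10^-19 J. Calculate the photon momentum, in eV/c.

1.84 eV/c

The photon relation is p = E/c, giving p = 9.840 × 10^-28 kg·m/s.
Converting to eV/c: p = 1.841 eV/c ≈ 1.84 eV/c.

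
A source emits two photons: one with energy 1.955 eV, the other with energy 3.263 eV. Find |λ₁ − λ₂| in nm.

254 nm

Using λ = hc/E: λ₁ = 6.3419 × 10^-7 m, λ₂ = 3.7997 × 10^-7 m.
|Δλ| = |6.3419 × 10^-7 − 3.7997 × 10^-7| = 2.54 × 10^-7 m = 254 nm.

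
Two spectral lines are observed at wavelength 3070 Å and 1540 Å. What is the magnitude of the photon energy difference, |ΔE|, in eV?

Using E = hc/λ: E₁ = 6.471 × 10^-19 J, E₂ = 1.290 × 10^-18 J.
|ΔE| = |6.471 × 10^-19 − 1.290 × 10^-18| = 6.43 × 10^-19 J = 4.01 eV.

4.01 eV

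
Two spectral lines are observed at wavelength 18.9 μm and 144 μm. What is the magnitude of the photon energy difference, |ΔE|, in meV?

Using E = hc/λ: E₁ = 1.051e-20 J, E₂ = 1.379e-21 J.
|ΔE| = |1.051e-20 − 1.379e-21| = 9.13e-21 J = 57.0 meV.

57.0 meV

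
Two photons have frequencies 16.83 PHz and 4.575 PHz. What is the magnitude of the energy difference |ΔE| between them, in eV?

50.7 eV

Using E = hf: E₁ = 1.1152·10^-17 J, E₂ = 3.0314·10^-18 J.
|ΔE| = |1.1152·10^-17 − 3.0314·10^-18| = 8.12·10^-18 J = 50.7 eV.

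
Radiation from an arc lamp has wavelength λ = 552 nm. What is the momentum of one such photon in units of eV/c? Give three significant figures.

2.25 eV/c

Convert to SI: λ = 552 nm = 5.52 × 10^-7 m.
Since p = h/λ for a photon, p = 1.200 × 10^-27 kg·m/s.
Converting to eV/c: p = 2.246 eV/c ≈ 2.25 eV/c.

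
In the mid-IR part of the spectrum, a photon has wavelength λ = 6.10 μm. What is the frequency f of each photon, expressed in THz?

49.1 THz

First convert: λ = 6.10 μm = 6.10e-6 m.
The photon relation is f = c/λ, giving f = 4.915e13 Hz.
Converting to THz: f = 49.15 THz ≈ 49.1 THz.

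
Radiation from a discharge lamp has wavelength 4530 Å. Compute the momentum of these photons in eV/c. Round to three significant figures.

2.74 eV/c

(h = 6.62607015 × 10^-34 J·s, c = 2.99792458 × 10^8 m/s, 1 eV = 1.602176634 × 10^-19 J.)
First convert: λ = 4530 Å = 4.53 × 10^-7 m.
For a photon p = h/λ, so p = 1.463 × 10^-27 kg·m/s.
Converting to eV/c: p = 2.737 eV/c ≈ 2.74 eV/c.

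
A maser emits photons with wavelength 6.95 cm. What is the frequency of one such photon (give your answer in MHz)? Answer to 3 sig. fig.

4310 MHz

Use c = 2.99792458 × 10^8 m/s.
Convert to SI: λ = 6.95 cm = 0.0695 m.
Apply f = c/λ: f = 4.314 × 10^9 Hz.
Converting to MHz: f = 4314 MHz ≈ 4310 MHz.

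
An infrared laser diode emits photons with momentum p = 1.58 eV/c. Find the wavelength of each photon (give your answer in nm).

785 nm

Convert to SI: p = 1.58 eV/c = 8.4440 × 10^-28 kg·m/s.
For a photon λ = h/p, so λ = 7.847 × 10^-7 m.
Converting to nm: λ = 784.7 nm ≈ 785 nm.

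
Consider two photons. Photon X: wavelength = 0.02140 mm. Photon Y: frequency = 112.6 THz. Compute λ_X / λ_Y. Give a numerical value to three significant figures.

λ_X = 2.140e-5 m (from wavelength = 0.02140 mm, via λ given directly).
λ_Y = 2.662e-6 m (from frequency = 112.6 THz, via λ = c/f).
Ratio = 2.140e-5 / 2.662e-6 = 8.04.

8.04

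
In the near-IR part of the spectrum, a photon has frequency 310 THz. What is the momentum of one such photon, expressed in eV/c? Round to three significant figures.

1.28 eV/c

Use h = 6.62607015 × 10^-34 J·s, c = 2.99792458 × 10^8 m/s, 1 eV = 1.602176634 × 10^-19 J.
Convert to SI: f = 310 THz = 3.1 × 10^14 Hz.
Since p = hf/c for a photon, p = 6.852 × 10^-28 kg·m/s.
Converting to eV/c: p = 1.282 eV/c ≈ 1.28 eV/c.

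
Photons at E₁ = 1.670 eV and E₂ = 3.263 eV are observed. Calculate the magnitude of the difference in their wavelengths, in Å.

3620 Å

Using λ = hc/E: λ₁ = 7.4242·10^-7 m, λ₂ = 3.7997·10^-7 m.
|Δλ| = |7.4242·10^-7 − 3.7997·10^-7| = 3.62·10^-7 m = 3620 Å.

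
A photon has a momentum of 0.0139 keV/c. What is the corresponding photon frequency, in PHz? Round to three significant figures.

First convert: p = 0.0139 keV/c = 7.4286·10^-27 kg·m/s.
The photon relation is f = pc/h, giving f = 3.361·10^15 Hz.
Converting to PHz: f = 3.361 PHz ≈ 3.36 PHz.

3.36 PHz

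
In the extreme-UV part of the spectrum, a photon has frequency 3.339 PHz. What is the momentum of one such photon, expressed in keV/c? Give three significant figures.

Use h = 6.62607015 × 10^-34 J·s, c = 2.99792458 × 10^8 m/s, 1 eV = 1.602176634 × 10^-19 J.
First convert: f = 3.339 PHz = 3.339 × 10^15 Hz.
Since p = hf/c for a photon, p = 7.380 × 10^-27 kg·m/s.
Converting to keV/c: p = 0.01381 keV/c ≈ 0.0138 keV/c.

0.0138 keV/c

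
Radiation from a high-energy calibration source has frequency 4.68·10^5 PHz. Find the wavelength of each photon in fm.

(c = 2.99792458·10^8 m/s.)
First convert: f = 4.68·10^5 PHz = 4.68·10^20 Hz.
The photon relation is λ = c/f, giving λ = 6.406·10^-13 m.
Converting to fm: λ = 640.6 fm ≈ 641 fm.

641 fm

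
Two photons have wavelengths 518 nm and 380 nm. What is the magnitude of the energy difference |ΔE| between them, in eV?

0.869 eV

Using E = hc/λ: E₁ = 3.835e-19 J, E₂ = 5.227e-19 J.
|ΔE| = |3.835e-19 − 5.227e-19| = 1.39e-19 J = 0.869 eV.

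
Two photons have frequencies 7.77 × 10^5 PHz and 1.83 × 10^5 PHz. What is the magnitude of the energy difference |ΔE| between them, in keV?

Using E = hf: E₁ = 5.148 × 10^-13 J, E₂ = 1.213 × 10^-13 J.
|ΔE| = |5.148 × 10^-13 − 1.213 × 10^-13| = 3.94 × 10^-13 J = 2460 keV.

2460 keV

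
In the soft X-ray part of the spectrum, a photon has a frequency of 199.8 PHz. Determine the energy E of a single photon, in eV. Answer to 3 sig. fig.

826 eV

Take h = 6.62607015 × 10^-34 J·s, 1 eV = 1.602176634 × 10^-19 J.
In SI units: f = 199.8 PHz = 1.998 × 10^17 Hz.
For a photon E = hf, so E = 1.324 × 10^-16 J.
Converting to eV: E = 826.3 eV ≈ 826 eV.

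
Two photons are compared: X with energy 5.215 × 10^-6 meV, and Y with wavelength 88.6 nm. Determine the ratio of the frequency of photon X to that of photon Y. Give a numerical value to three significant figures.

3.73 × 10^-10

f_X = 1.261 × 10^6 Hz (from energy = 5.215 × 10^-6 meV, via f = E/h).
f_Y = 3.384 × 10^15 Hz (from wavelength = 88.6 nm, via f = c/λ).
Ratio = 1.261 × 10^6 / 3.384 × 10^15 = 3.73 × 10^-10.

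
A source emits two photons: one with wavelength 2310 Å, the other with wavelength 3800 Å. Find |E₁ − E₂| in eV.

Using E = hc/λ: E₁ = 8.599·10^-19 J, E₂ = 5.227·10^-19 J.
|ΔE| = |8.599·10^-19 − 5.227·10^-19| = 3.37·10^-19 J = 2.10 eV.

2.10 eV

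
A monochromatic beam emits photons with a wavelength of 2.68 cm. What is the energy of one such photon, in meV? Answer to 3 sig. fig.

Use h = 6.62607015e-34 J·s, c = 2.99792458e8 m/s, 1 eV = 1.602176634e-19 J.
First convert: λ = 2.68 cm = 0.0268 m.
For a photon E = hc/λ, so E = 7.412e-24 J.
Converting to meV: E = 0.04626 meV ≈ 0.0463 meV.

0.0463 meV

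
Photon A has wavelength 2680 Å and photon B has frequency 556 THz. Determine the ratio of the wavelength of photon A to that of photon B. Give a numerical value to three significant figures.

λ_A = 2.680e-7 m (from wavelength = 2680 Å, via λ given directly).
λ_B = 5.392e-7 m (from frequency = 556 THz, via λ = c/f).
Ratio = 2.680e-7 / 5.392e-7 = 0.497.

0.497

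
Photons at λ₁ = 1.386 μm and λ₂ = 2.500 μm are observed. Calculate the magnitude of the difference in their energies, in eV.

0.399 eV

Using E = hc/λ: E₁ = 1.4332e-19 J, E₂ = 7.9458e-20 J.
|ΔE| = |1.4332e-19 − 7.9458e-20| = 6.39e-20 J = 0.399 eV.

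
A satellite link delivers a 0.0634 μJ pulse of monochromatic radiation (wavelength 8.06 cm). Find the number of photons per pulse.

Per-photon energy: E = 2.465e-24 J (from wavelength = 8.06 cm).
N = E_total / E_photon = 6.34e-8 J / 2.465e-24 J = 2.57e16.

2.57e16 photons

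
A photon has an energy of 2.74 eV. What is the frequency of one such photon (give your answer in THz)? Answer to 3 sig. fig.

Use h = 6.62607015e-34 J·s, 1 eV = 1.602176634e-19 J.
In SI units: E = 2.74 eV = 4.3900e-19 J.
The photon relation is f = E/h, giving f = 6.625e14 Hz.
Converting to THz: f = 662.5 THz ≈ 663 THz.

663 THz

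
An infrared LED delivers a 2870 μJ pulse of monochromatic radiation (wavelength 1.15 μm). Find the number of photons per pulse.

Per-photon energy: E = 1.727 × 10^-19 J (from wavelength = 1.15 μm).
N = E_total / E_photon = 0.00287 J / 1.727 × 10^-19 J = 1.66 × 10^16.

1.66 × 10^16 photons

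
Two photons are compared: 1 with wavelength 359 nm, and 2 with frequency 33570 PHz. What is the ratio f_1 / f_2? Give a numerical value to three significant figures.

f_1 = 8.351e14 Hz (from wavelength = 359 nm, via f = c/λ).
f_2 = 3.357e19 Hz (from frequency = 33570 PHz, via f given directly).
Ratio = 8.351e14 / 3.357e19 = 2.49e-5.

2.49e-5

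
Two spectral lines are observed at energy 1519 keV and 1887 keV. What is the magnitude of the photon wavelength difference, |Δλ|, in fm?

Using λ = hc/E: λ₁ = 8.1622 × 10^-13 m, λ₂ = 6.5704 × 10^-13 m.
|Δλ| = |8.1622 × 10^-13 − 6.5704 × 10^-13| = 1.59 × 10^-13 m = 159 fm.

159 fm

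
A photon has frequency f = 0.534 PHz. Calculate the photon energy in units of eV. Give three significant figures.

Take h = 6.62607015e-34 J·s, 1 eV = 1.602176634e-19 J.
In SI units: f = 0.534 PHz = 5.34e14 Hz.
The photon relation is E = hf, giving E = 3.538e-19 J.
Converting to eV: E = 2.208 eV ≈ 2.21 eV.

2.21 eV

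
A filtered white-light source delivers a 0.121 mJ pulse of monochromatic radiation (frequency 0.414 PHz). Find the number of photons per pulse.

4.41 × 10^14 photons

Per-photon energy: E = 2.743 × 10^-19 J (from frequency = 0.414 PHz).
N = E_total / E_photon = 1.21 × 10^-4 J / 2.743 × 10^-19 J = 4.41 × 10^14.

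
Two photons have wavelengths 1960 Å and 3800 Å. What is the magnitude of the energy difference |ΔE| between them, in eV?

Using E = hc/λ: E₁ = 1.013e-18 J, E₂ = 5.227e-19 J.
|ΔE| = |1.013e-18 − 5.227e-19| = 4.91e-19 J = 3.06 eV.

3.06 eV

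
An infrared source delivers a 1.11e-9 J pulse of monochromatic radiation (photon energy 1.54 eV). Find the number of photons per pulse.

Per-photon energy: E = 2.467e-19 J (from energy = 1.54 eV).
N = E_total / E_photon = 1.11e-9 J / 2.467e-19 J = 4.50e9.

4.50e9 photons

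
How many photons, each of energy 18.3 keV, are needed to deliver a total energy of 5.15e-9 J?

Per-photon energy: E = 2.932e-15 J (from energy = 18.3 keV).
N = E_total / E_photon = 5.15e-9 J / 2.932e-15 J = 1.76e6.

1.76e6 photons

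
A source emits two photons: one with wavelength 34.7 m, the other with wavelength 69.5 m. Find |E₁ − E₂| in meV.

1.79 × 10^-5 meV

Using E = hc/λ: E₁ = 5.725 × 10^-27 J, E₂ = 2.858 × 10^-27 J.
|ΔE| = |5.725 × 10^-27 − 2.858 × 10^-27| = 2.87 × 10^-27 J = 1.79 × 10^-5 meV.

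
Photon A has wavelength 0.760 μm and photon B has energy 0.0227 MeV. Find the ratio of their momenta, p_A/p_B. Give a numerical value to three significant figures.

7.19·10^-5

p_A = 8.719·10^-28 kg·m/s (from wavelength = 0.760 μm, via p = h/λ).
p_B = 1.213·10^-23 kg·m/s (from energy = 0.0227 MeV, via p = E/c).
Ratio = 8.719·10^-28 / 1.213·10^-23 = 7.19·10^-5.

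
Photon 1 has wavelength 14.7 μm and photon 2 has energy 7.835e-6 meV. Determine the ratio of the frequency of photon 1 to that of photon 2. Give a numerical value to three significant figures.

1.08e7

f_1 = 2.039e13 Hz (from wavelength = 14.7 μm, via f = c/λ).
f_2 = 1.894e6 Hz (from energy = 7.835e-6 meV, via f = E/h).
Ratio = 2.039e13 / 1.894e6 = 1.08e7.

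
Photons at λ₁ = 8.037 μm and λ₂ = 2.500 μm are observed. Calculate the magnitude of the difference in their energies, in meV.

Using E = hc/λ: E₁ = 2.4716 × 10^-20 J, E₂ = 7.9458 × 10^-20 J.
|ΔE| = |2.4716 × 10^-20 − 7.9458 × 10^-20| = 5.47 × 10^-20 J = 342 meV.

342 meV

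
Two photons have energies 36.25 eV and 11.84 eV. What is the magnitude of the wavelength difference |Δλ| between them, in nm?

70.5 nm

Using λ = hc/E: λ₁ = 3.4203 × 10^-8 m, λ₂ = 1.0472 × 10^-7 m.
|Δλ| = |3.4203 × 10^-8 − 1.0472 × 10^-7| = 7.05 × 10^-8 m = 70.5 nm.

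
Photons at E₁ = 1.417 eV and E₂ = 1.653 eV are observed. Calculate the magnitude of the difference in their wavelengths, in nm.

Using λ = hc/E: λ₁ = 8.7498 × 10^-7 m, λ₂ = 7.5006 × 10^-7 m.
|Δλ| = |8.7498 × 10^-7 − 7.5006 × 10^-7| = 1.25 × 10^-7 m = 125 nm.

125 nm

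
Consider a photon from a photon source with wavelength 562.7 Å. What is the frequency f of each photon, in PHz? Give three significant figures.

5.33 PHz

Use c = 2.99792458·10^8 m/s.
First convert: λ = 562.7 Å = 5.627·10^-8 m.
For a photon f = c/λ, so f = 5.328·10^15 Hz.
Converting to PHz: f = 5.328 PHz ≈ 5.33 PHz.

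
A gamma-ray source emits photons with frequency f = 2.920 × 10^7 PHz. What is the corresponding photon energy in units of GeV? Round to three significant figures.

(h = 6.62607015 × 10^-34 J·s, 1 eV = 1.602176634 × 10^-19 J.)
Convert to SI: f = 2.920 × 10^7 PHz = 2.920 × 10^22 Hz.
The photon relation is E = hf, giving E = 1.935 × 10^-11 J.
Converting to GeV: E = 0.1208 GeV ≈ 0.121 GeV.

0.121 GeV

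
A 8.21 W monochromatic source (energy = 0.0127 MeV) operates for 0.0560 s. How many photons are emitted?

Total energy: E_total = P·t = 8.21 × 0.0560 = 0.4598 J.
Per-photon energy: E = 2.035 × 10^-15 J.
N = E_total / E_photon = 2.26 × 10^14.

2.26 × 10^14 photons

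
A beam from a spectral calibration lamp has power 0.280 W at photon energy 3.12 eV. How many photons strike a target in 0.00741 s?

4.15e15 photons

Total energy: E_total = P·t = 0.280 × 0.00741 = 0.002075 J.
Per-photon energy: E = 4.999e-19 J.
N = E_total / E_photon = 4.15e15.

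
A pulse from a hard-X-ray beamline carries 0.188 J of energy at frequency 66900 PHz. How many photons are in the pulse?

4.24e12 photons

Per-photon energy: E = 4.433e-14 J (from frequency = 66900 PHz).
N = E_total / E_photon = 0.188 J / 4.433e-14 J = 4.24e12.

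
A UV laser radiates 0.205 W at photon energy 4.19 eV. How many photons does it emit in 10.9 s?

3.33 × 10^18 photons

Total energy: E_total = P·t = 0.205 × 10.9 = 2.235 J.
Per-photon energy: E = 6.713 × 10^-19 J.
N = E_total / E_photon = 3.33 × 10^18.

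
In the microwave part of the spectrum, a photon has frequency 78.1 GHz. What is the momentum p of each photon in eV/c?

Convert to SI: f = 78.1 GHz = 7.81·10^10 Hz.
The photon relation is p = hf/c, giving p = 1.726·10^-31 kg·m/s.
Converting to eV/c: p = 3.230·10^-4 eV/c ≈ 3.23·10^-4 eV/c.

3.23·10^-4 eV/c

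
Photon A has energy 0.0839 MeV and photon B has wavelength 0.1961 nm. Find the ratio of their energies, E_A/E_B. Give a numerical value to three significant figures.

E_A = 1.344e-14 J (from energy = 0.0839 MeV, via E given directly).
E_B = 1.013e-15 J (from wavelength = 0.1961 nm, via E = hc/λ).
Ratio = 1.344e-14 / 1.013e-15 = 13.3.

13.3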